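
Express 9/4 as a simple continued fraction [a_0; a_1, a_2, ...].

[2; 4]

Run the Euclidean algorithm on 9 and 4; the successive quotients are the partial quotients a_0, a_1, ... (each step inverts the fractional part left over by the previous one):
  9 = 2*4 + 1, so a_0 = 2.
  4 = 4*1 + 0, so a_1 = 4.
The remainder reaches 0 after 2 divisions, so the expansion has 2 partial quotients, read off in order.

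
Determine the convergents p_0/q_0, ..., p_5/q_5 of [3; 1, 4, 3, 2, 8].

3/1, 4/1, 19/5, 61/16, 141/37, 1189/312

Using the convergent recurrence p_i = a_i*p_{i-1} + p_{i-2}, q_i = a_i*q_{i-1} + q_{i-2} with p_{-2}=0, p_{-1}=1, q_{-2}=1, q_{-1}=0:
  i=0: a_0=3, p_0 = 3*1 + 0 = 3, q_0 = 3*0 + 1 = 1.
  i=1: a_1=1, p_1 = 1*3 + 1 = 4, q_1 = 1*1 + 0 = 1.
  i=2: a_2=4, p_2 = 4*4 + 3 = 19, q_2 = 4*1 + 1 = 5.
  i=3: a_3=3, p_3 = 3*19 + 4 = 61, q_3 = 3*5 + 1 = 16.
  i=4: a_4=2, p_4 = 2*61 + 19 = 141, q_4 = 2*16 + 5 = 37.
  i=5: a_5=8, p_5 = 8*141 + 61 = 1189, q_5 = 8*37 + 16 = 312.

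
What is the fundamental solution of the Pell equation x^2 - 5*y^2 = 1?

First expand sqrt(5) as a continued fraction. With x_i = (sqrt(5) + m_i)/d_i and (m_0, d_0) = (0, 1): a_0 = floor(sqrt(5)) = 2, since 2^2 = 4 <= 5 < 9 = 3^2.
Iterate m_{i+1} = d_i*a_i - m_i, d_{i+1} = (5 - m_{i+1}^2)/d_i, a_{i+1} = floor((a_0 + m_{i+1})/d_{i+1}):
  m_1 = 1*2 - 0 = 2, d_1 = (5 - 2^2)/1 = 1/1 = 1, a_1 = floor((2 + 2)/1) = 4.
  m_2 = 1*4 - 2 = 2, d_2 = (5 - 2^2)/1 = 1/1 = 1: (m_2, d_2) = (m_1, d_1) = (2, 1), so from here the quotient a_1 repeats; the period length is 1.
So sqrt(5) = [2; (4)] with period length k = 1.
k is odd, so (p_{k-1}, q_{k-1}) only solves x^2 - 5y^2 = -1 and the fundamental solution of x^2 - 5y^2 = 1 is (p_{2k-1}, q_{2k-1}) = (p_1, q_1); compute convergents through index 1, running through the period twice.
Convergents (p_i = a_i*p_{i-1} + p_{i-2}, q_i = a_i*q_{i-1} + q_{i-2} with p_{-2}=0, p_{-1}=1, q_{-2}=1, q_{-1}=0):
  i=0: a_0=2, p_0 = 2*1 + 0 = 2, q_0 = 2*0 + 1 = 1.
  i=1: a_1=4, p_1 = 4*2 + 1 = 9, q_1 = 4*1 + 0 = 4.
Indeed p_0^2 - 5*q_0^2 = 4 - 5 = -1, not +1.
Check: 9^2 - 5*4^2 = 81 - 80 = 1, so (x, y) = (9, 4) solves the equation, and by the theorem it is the least positive solution.

(x, y) = (9, 4)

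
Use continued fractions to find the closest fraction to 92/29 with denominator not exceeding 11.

Expand x = 92/29 as a continued fraction with the Euclidean algorithm:
  92 = 3*29 + 5, so a_0 = 3.
  29 = 5*5 + 4, so a_1 = 5.
  5 = 1*4 + 1, so a_2 = 1.
  4 = 4*1 + 0, so a_3 = 4.
so x = [3; 5, 1, 4].
Convergents (p_i = a_i*p_{i-1} + p_{i-2}, q_i = a_i*q_{i-1} + q_{i-2} with p_{-2}=0, p_{-1}=1, q_{-2}=1, q_{-1}=0), until the denominator exceeds 11:
  i=0: a_0=3, p_0 = 3*1 + 0 = 3, q_0 = 3*0 + 1 = 1.
  i=1: a_1=5, p_1 = 5*3 + 1 = 16, q_1 = 5*1 + 0 = 5.
  i=2: a_2=1, p_2 = 1*16 + 3 = 19, q_2 = 1*5 + 1 = 6.
  i=3: a_3=4, p_3 = 4*19 + 16 = 92, q_3 = 4*6 + 5 = 29.
q_3 = 29 > 11, so the last convergent with denominator <= 11 is p_2/q_2 = 19/6.
The closest fraction with denominator <= 11 is either p_2/q_2 or the intermediate fraction (k*p_2 + p_1)/(k*q_2 + q_1) with the largest k >= 1 whose denominator stays <= 11; these approach x as k grows, and every other convergent or intermediate fraction in range is farther away.
Largest k: floor((11 - q_1)/q_2) = floor((11 - 5)/6) = 1.
That gives (1*19 + 16)/(1*6 + 5) = 35/11.
Compare the errors: |x - 19/6| = |92*6 - 19*29|/(29*6) = 1/174, and |x - 35/11| = |92*11 - 35*29|/(29*11) = 3/319.
Cross-multiplying, 1*319 = 319 < 522 = 3*174, so 1/174 is smaller: the convergent 19/6 is closer to x than 35/11.

19/6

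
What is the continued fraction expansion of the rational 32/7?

Run the Euclidean algorithm on 32 and 7; the successive quotients are the partial quotients a_0, a_1, ... (each step inverts the fractional part left over by the previous one):
  32 = 4*7 + 4, so a_0 = 4.
  7 = 1*4 + 3, so a_1 = 1.
  4 = 1*3 + 1, so a_2 = 1.
  3 = 3*1 + 0, so a_3 = 3.
The remainder reaches 0 after 4 divisions, so the expansion has 4 partial quotients, read off in order.

[4; 1, 1, 3]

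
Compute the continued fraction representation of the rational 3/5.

Run the Euclidean algorithm on 3 and 5; the successive quotients are the partial quotients a_0, a_1, ... (each step inverts the fractional part left over by the previous one):
  3 = 0*5 + 3, so a_0 = 0.
  5 = 1*3 + 2, so a_1 = 1.
  3 = 1*2 + 1, so a_2 = 1.
  2 = 2*1 + 0, so a_3 = 2.
The remainder reaches 0 after 4 divisions, so the expansion has 4 partial quotients, read off in order.

[0; 1, 1, 2]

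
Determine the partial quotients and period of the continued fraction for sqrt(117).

Write x_i = (sqrt(117) + m_i)/d_i with (m_0, d_0) = (0, 1). a_0 = floor(sqrt(117)) = 10, since 10^2 = 100 <= 117 < 121 = 11^2.
Iterate m_{i+1} = d_i*a_i - m_i, d_{i+1} = (117 - m_{i+1}^2)/d_i, a_{i+1} = floor((a_0 + m_{i+1})/d_{i+1}):
  m_1 = 1*10 - 0 = 10, d_1 = (117 - 10^2)/1 = 17/1 = 17, a_1 = floor((10 + 10)/17) = 1.
  m_2 = 17*1 - 10 = 7, d_2 = (117 - 7^2)/17 = 68/17 = 4, a_2 = floor((10 + 7)/4) = 4.
  m_3 = 4*4 - 7 = 9, d_3 = (117 - 9^2)/4 = 36/4 = 9, a_3 = floor((10 + 9)/9) = 2.
  m_4 = 9*2 - 9 = 9, d_4 = (117 - 9^2)/9 = 36/9 = 4, a_4 = floor((10 + 9)/4) = 4.
  m_5 = 4*4 - 9 = 7, d_5 = (117 - 7^2)/4 = 68/4 = 17, a_5 = floor((10 + 7)/17) = 1.
  m_6 = 17*1 - 7 = 10, d_6 = (117 - 10^2)/17 = 17/17 = 1, a_6 = floor((10 + 10)/1) = 20.
  m_7 = 1*20 - 10 = 10, d_7 = (117 - 10^2)/1 = 17/1 = 17: (m_7, d_7) = (m_1, d_1) = (10, 17), so from here the quotients repeat a_1, ..., a_6; the period length is 6.
Hence the expansion of sqrt(117) is a_0 = 10 followed by the repeating block 1, 4, 2, 4, 1, 20 (period 6).

[10; (1, 4, 2, 4, 1, 20)]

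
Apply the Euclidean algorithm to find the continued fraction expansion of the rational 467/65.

Run the Euclidean algorithm on 467 and 65; the successive quotients are the partial quotients a_0, a_1, ... (each step inverts the fractional part left over by the previous one):
  467 = 7*65 + 12, so a_0 = 7.
  65 = 5*12 + 5, so a_1 = 5.
  12 = 2*5 + 2, so a_2 = 2.
  5 = 2*2 + 1, so a_3 = 2.
  2 = 2*1 + 0, so a_4 = 2.
The remainder reaches 0 after 5 divisions, so the expansion has 5 partial quotients, read off in order.

[7; 5, 2, 2, 2]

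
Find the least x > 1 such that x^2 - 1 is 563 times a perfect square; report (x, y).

First expand sqrt(563) as a continued fraction. With x_i = (sqrt(563) + m_i)/d_i and (m_0, d_0) = (0, 1): a_0 = floor(sqrt(563)) = 23, since 23^2 = 529 <= 563 < 576 = 24^2.
Iterate m_{i+1} = d_i*a_i - m_i, d_{i+1} = (563 - m_{i+1}^2)/d_i, a_{i+1} = floor((a_0 + m_{i+1})/d_{i+1}):
  m_1 = 1*23 - 0 = 23, d_1 = (563 - 23^2)/1 = 34/1 = 34, a_1 = floor((23 + 23)/34) = 1.
  m_2 = 34*1 - 23 = 11, d_2 = (563 - 11^2)/34 = 442/34 = 13, a_2 = floor((23 + 11)/13) = 2.
  m_3 = 13*2 - 11 = 15, d_3 = (563 - 15^2)/13 = 338/13 = 26, a_3 = floor((23 + 15)/26) = 1.
  m_4 = 26*1 - 15 = 11, d_4 = (563 - 11^2)/26 = 442/26 = 17, a_4 = floor((23 + 11)/17) = 2.
  m_5 = 17*2 - 11 = 23, d_5 = (563 - 23^2)/17 = 34/17 = 2, a_5 = floor((23 + 23)/2) = 23.
  m_6 = 2*23 - 23 = 23, d_6 = (563 - 23^2)/2 = 34/2 = 17, a_6 = floor((23 + 23)/17) = 2.
  m_7 = 17*2 - 23 = 11, d_7 = (563 - 11^2)/17 = 442/17 = 26, a_7 = floor((23 + 11)/26) = 1.
  m_8 = 26*1 - 11 = 15, d_8 = (563 - 15^2)/26 = 338/26 = 13, a_8 = floor((23 + 15)/13) = 2.
  m_9 = 13*2 - 15 = 11, d_9 = (563 - 11^2)/13 = 442/13 = 34, a_9 = floor((23 + 11)/34) = 1.
  m_10 = 34*1 - 11 = 23, d_10 = (563 - 23^2)/34 = 34/34 = 1, a_10 = floor((23 + 23)/1) = 46.
  m_11 = 1*46 - 23 = 23, d_11 = (563 - 23^2)/1 = 34/1 = 34: (m_11, d_11) = (m_1, d_1) = (23, 34), so from here the quotients repeat a_1, ..., a_10; the period length is 10.
So sqrt(563) = [23; (1, 2, 1, 2, 23, 2, 1, 2, 1, 46)] with period length k = 10.
k is even, so the fundamental solution of x^2 - 563y^2 = 1 is (p_{k-1}, q_{k-1}) = (p_9, q_9); compute convergents through index 9.
Convergents (p_i = a_i*p_{i-1} + p_{i-2}, q_i = a_i*q_{i-1} + q_{i-2} with p_{-2}=0, p_{-1}=1, q_{-2}=1, q_{-1}=0):
  i=0: a_0=23, p_0 = 23*1 + 0 = 23, q_0 = 23*0 + 1 = 1.
  i=1: a_1=1, p_1 = 1*23 + 1 = 24, q_1 = 1*1 + 0 = 1.
  i=2: a_2=2, p_2 = 2*24 + 23 = 71, q_2 = 2*1 + 1 = 3.
  i=3: a_3=1, p_3 = 1*71 + 24 = 95, q_3 = 1*3 + 1 = 4.
  i=4: a_4=2, p_4 = 2*95 + 71 = 261, q_4 = 2*4 + 3 = 11.
  i=5: a_5=23, p_5 = 23*261 + 95 = 6098, q_5 = 23*11 + 4 = 257.
  i=6: a_6=2, p_6 = 2*6098 + 261 = 12457, q_6 = 2*257 + 11 = 525.
  i=7: a_7=1, p_7 = 1*12457 + 6098 = 18555, q_7 = 1*525 + 257 = 782.
  i=8: a_8=2, p_8 = 2*18555 + 12457 = 49567, q_8 = 2*782 + 525 = 2089.
  i=9: a_9=1, p_9 = 1*49567 + 18555 = 68122, q_9 = 1*2089 + 782 = 2871.
Check: 68122^2 - 563*2871^2 = 4640606884 - 4640606883 = 1, so (x, y) = (68122, 2871) solves the equation, and by the theorem it is the least positive solution.

(x, y) = (68122, 2871)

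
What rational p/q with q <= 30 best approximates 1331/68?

137/7

Expand x = 1331/68 as a continued fraction with the Euclidean algorithm:
  1331 = 19*68 + 39, so a_0 = 19.
  68 = 1*39 + 29, so a_1 = 1.
  39 = 1*29 + 10, so a_2 = 1.
  29 = 2*10 + 9, so a_3 = 2.
  10 = 1*9 + 1, so a_4 = 1.
  9 = 9*1 + 0, so a_5 = 9.
so x = [19; 1, 1, 2, 1, 9].
Convergents (p_i = a_i*p_{i-1} + p_{i-2}, q_i = a_i*q_{i-1} + q_{i-2} with p_{-2}=0, p_{-1}=1, q_{-2}=1, q_{-1}=0), until the denominator exceeds 30:
  i=0: a_0=19, p_0 = 19*1 + 0 = 19, q_0 = 19*0 + 1 = 1.
  i=1: a_1=1, p_1 = 1*19 + 1 = 20, q_1 = 1*1 + 0 = 1.
  i=2: a_2=1, p_2 = 1*20 + 19 = 39, q_2 = 1*1 + 1 = 2.
  i=3: a_3=2, p_3 = 2*39 + 20 = 98, q_3 = 2*2 + 1 = 5.
  i=4: a_4=1, p_4 = 1*98 + 39 = 137, q_4 = 1*5 + 2 = 7.
  i=5: a_5=9, p_5 = 9*137 + 98 = 1331, q_5 = 9*7 + 5 = 68.
q_5 = 68 > 30, so the last convergent with denominator <= 30 is p_4/q_4 = 137/7.
The closest fraction with denominator <= 30 is either p_4/q_4 or the intermediate fraction (k*p_4 + p_3)/(k*q_4 + q_3) with the largest k >= 1 whose denominator stays <= 30; these approach x as k grows, and every other convergent or intermediate fraction in range is farther away.
Largest k: floor((30 - q_3)/q_4) = floor((30 - 5)/7) = 3.
That gives (3*137 + 98)/(3*7 + 5) = 509/26.
Compare the errors: |x - 137/7| = |1331*7 - 137*68|/(68*7) = 1/476, and |x - 509/26| = |1331*26 - 509*68|/(68*26) = 6/1768.
Cross-multiplying, 1*1768 = 1768 < 2856 = 6*476, so 1/476 is smaller: the convergent 137/7 is closer to x than 509/26.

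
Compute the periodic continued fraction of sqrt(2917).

Write x_i = (sqrt(2917) + m_i)/d_i with (m_0, d_0) = (0, 1). a_0 = floor(sqrt(2917)) = 54, since 54^2 = 2916 <= 2917 < 3025 = 55^2.
Iterate m_{i+1} = d_i*a_i - m_i, d_{i+1} = (2917 - m_{i+1}^2)/d_i, a_{i+1} = floor((a_0 + m_{i+1})/d_{i+1}):
  m_1 = 1*54 - 0 = 54, d_1 = (2917 - 54^2)/1 = 1/1 = 1, a_1 = floor((54 + 54)/1) = 108.
  m_2 = 1*108 - 54 = 54, d_2 = (2917 - 54^2)/1 = 1/1 = 1: (m_2, d_2) = (m_1, d_1) = (54, 1), so from here the quotient a_1 repeats; the period length is 1.
Hence the expansion of sqrt(2917) is a_0 = 54 followed by the repeating block 108 (period 1).

[54; (108)]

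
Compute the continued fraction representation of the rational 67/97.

Run the Euclidean algorithm on 67 and 97; the successive quotients are the partial quotients a_0, a_1, ... (each step inverts the fractional part left over by the previous one):
  67 = 0*97 + 67, so a_0 = 0.
  97 = 1*67 + 30, so a_1 = 1.
  67 = 2*30 + 7, so a_2 = 2.
  30 = 4*7 + 2, so a_3 = 4.
  7 = 3*2 + 1, so a_4 = 3.
  2 = 2*1 + 0, so a_5 = 2.
The remainder reaches 0 after 6 divisions, so the expansion has 6 partial quotients, read off in order.

[0; 1, 2, 4, 3, 2]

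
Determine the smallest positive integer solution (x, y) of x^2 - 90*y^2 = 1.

First expand sqrt(90) as a continued fraction. With x_i = (sqrt(90) + m_i)/d_i and (m_0, d_0) = (0, 1): a_0 = floor(sqrt(90)) = 9, since 9^2 = 81 <= 90 < 100 = 10^2.
Iterate m_{i+1} = d_i*a_i - m_i, d_{i+1} = (90 - m_{i+1}^2)/d_i, a_{i+1} = floor((a_0 + m_{i+1})/d_{i+1}):
  m_1 = 1*9 - 0 = 9, d_1 = (90 - 9^2)/1 = 9/1 = 9, a_1 = floor((9 + 9)/9) = 2.
  m_2 = 9*2 - 9 = 9, d_2 = (90 - 9^2)/9 = 9/9 = 1, a_2 = floor((9 + 9)/1) = 18.
  m_3 = 1*18 - 9 = 9, d_3 = (90 - 9^2)/1 = 9/1 = 9: (m_3, d_3) = (m_1, d_1) = (9, 9), so from here the quotients repeat a_1, a_2; the period length is 2.
So sqrt(90) = [9; (2, 18)] with period length k = 2.
k is even, so the fundamental solution of x^2 - 90y^2 = 1 is (p_{k-1}, q_{k-1}) = (p_1, q_1); compute convergents through index 1.
Convergents (p_i = a_i*p_{i-1} + p_{i-2}, q_i = a_i*q_{i-1} + q_{i-2} with p_{-2}=0, p_{-1}=1, q_{-2}=1, q_{-1}=0):
  i=0: a_0=9, p_0 = 9*1 + 0 = 9, q_0 = 9*0 + 1 = 1.
  i=1: a_1=2, p_1 = 2*9 + 1 = 19, q_1 = 2*1 + 0 = 2.
Check: 19^2 - 90*2^2 = 361 - 360 = 1, so (x, y) = (19, 2) solves the equation, and by the theorem it is the least positive solution.

(x, y) = (19, 2)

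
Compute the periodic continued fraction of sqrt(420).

[20; (2, 40)]

Write x_i = (sqrt(420) + m_i)/d_i with (m_0, d_0) = (0, 1). a_0 = floor(sqrt(420)) = 20, since 20^2 = 400 <= 420 < 441 = 21^2.
Iterate m_{i+1} = d_i*a_i - m_i, d_{i+1} = (420 - m_{i+1}^2)/d_i, a_{i+1} = floor((a_0 + m_{i+1})/d_{i+1}):
  m_1 = 1*20 - 0 = 20, d_1 = (420 - 20^2)/1 = 20/1 = 20, a_1 = floor((20 + 20)/20) = 2.
  m_2 = 20*2 - 20 = 20, d_2 = (420 - 20^2)/20 = 20/20 = 1, a_2 = floor((20 + 20)/1) = 40.
  m_3 = 1*40 - 20 = 20, d_3 = (420 - 20^2)/1 = 20/1 = 20: (m_3, d_3) = (m_1, d_1) = (20, 20), so from here the quotients repeat a_1, a_2; the period length is 2.
Hence the expansion of sqrt(420) is a_0 = 20 followed by the repeating block 2, 40 (period 2).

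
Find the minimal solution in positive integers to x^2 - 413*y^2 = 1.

First expand sqrt(413) as a continued fraction. With x_i = (sqrt(413) + m_i)/d_i and (m_0, d_0) = (0, 1): a_0 = floor(sqrt(413)) = 20, since 20^2 = 400 <= 413 < 441 = 21^2.
Iterate m_{i+1} = d_i*a_i - m_i, d_{i+1} = (413 - m_{i+1}^2)/d_i, a_{i+1} = floor((a_0 + m_{i+1})/d_{i+1}):
  m_1 = 1*20 - 0 = 20, d_1 = (413 - 20^2)/1 = 13/1 = 13, a_1 = floor((20 + 20)/13) = 3.
  m_2 = 13*3 - 20 = 19, d_2 = (413 - 19^2)/13 = 52/13 = 4, a_2 = floor((20 + 19)/4) = 9.
  m_3 = 4*9 - 19 = 17, d_3 = (413 - 17^2)/4 = 124/4 = 31, a_3 = floor((20 + 17)/31) = 1.
  m_4 = 31*1 - 17 = 14, d_4 = (413 - 14^2)/31 = 217/31 = 7, a_4 = floor((20 + 14)/7) = 4.
  m_5 = 7*4 - 14 = 14, d_5 = (413 - 14^2)/7 = 217/7 = 31, a_5 = floor((20 + 14)/31) = 1.
  m_6 = 31*1 - 14 = 17, d_6 = (413 - 17^2)/31 = 124/31 = 4, a_6 = floor((20 + 17)/4) = 9.
  m_7 = 4*9 - 17 = 19, d_7 = (413 - 19^2)/4 = 52/4 = 13, a_7 = floor((20 + 19)/13) = 3.
  m_8 = 13*3 - 19 = 20, d_8 = (413 - 20^2)/13 = 13/13 = 1, a_8 = floor((20 + 20)/1) = 40.
  m_9 = 1*40 - 20 = 20, d_9 = (413 - 20^2)/1 = 13/1 = 13: (m_9, d_9) = (m_1, d_1) = (20, 13), so from here the quotients repeat a_1, ..., a_8; the period length is 8.
So sqrt(413) = [20; (3, 9, 1, 4, 1, 9, 3, 40)] with period length k = 8.
k is even, so the fundamental solution of x^2 - 413y^2 = 1 is (p_{k-1}, q_{k-1}) = (p_7, q_7); compute convergents through index 7.
Convergents (p_i = a_i*p_{i-1} + p_{i-2}, q_i = a_i*q_{i-1} + q_{i-2} with p_{-2}=0, p_{-1}=1, q_{-2}=1, q_{-1}=0):
  i=0: a_0=20, p_0 = 20*1 + 0 = 20, q_0 = 20*0 + 1 = 1.
  i=1: a_1=3, p_1 = 3*20 + 1 = 61, q_1 = 3*1 + 0 = 3.
  i=2: a_2=9, p_2 = 9*61 + 20 = 569, q_2 = 9*3 + 1 = 28.
  i=3: a_3=1, p_3 = 1*569 + 61 = 630, q_3 = 1*28 + 3 = 31.
  i=4: a_4=4, p_4 = 4*630 + 569 = 3089, q_4 = 4*31 + 28 = 152.
  i=5: a_5=1, p_5 = 1*3089 + 630 = 3719, q_5 = 1*152 + 31 = 183.
  i=6: a_6=9, p_6 = 9*3719 + 3089 = 36560, q_6 = 9*183 + 152 = 1799.
  i=7: a_7=3, p_7 = 3*36560 + 3719 = 113399, q_7 = 3*1799 + 183 = 5580.
Check: 113399^2 - 413*5580^2 = 12859333201 - 12859333200 = 1, so (x, y) = (113399, 5580) solves the equation, and by the theorem it is the least positive solution.

(x, y) = (113399, 5580)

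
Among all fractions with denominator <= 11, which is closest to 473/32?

Expand x = 473/32 as a continued fraction with the Euclidean algorithm:
  473 = 14*32 + 25, so a_0 = 14.
  32 = 1*25 + 7, so a_1 = 1.
  25 = 3*7 + 4, so a_2 = 3.
  7 = 1*4 + 3, so a_3 = 1.
  4 = 1*3 + 1, so a_4 = 1.
  3 = 3*1 + 0, so a_5 = 3.
so x = [14; 1, 3, 1, 1, 3].
Convergents (p_i = a_i*p_{i-1} + p_{i-2}, q_i = a_i*q_{i-1} + q_{i-2} with p_{-2}=0, p_{-1}=1, q_{-2}=1, q_{-1}=0), until the denominator exceeds 11:
  i=0: a_0=14, p_0 = 14*1 + 0 = 14, q_0 = 14*0 + 1 = 1.
  i=1: a_1=1, p_1 = 1*14 + 1 = 15, q_1 = 1*1 + 0 = 1.
  i=2: a_2=3, p_2 = 3*15 + 14 = 59, q_2 = 3*1 + 1 = 4.
  i=3: a_3=1, p_3 = 1*59 + 15 = 74, q_3 = 1*4 + 1 = 5.
  i=4: a_4=1, p_4 = 1*74 + 59 = 133, q_4 = 1*5 + 4 = 9.
  i=5: a_5=3, p_5 = 3*133 + 74 = 473, q_5 = 3*9 + 5 = 32.
q_5 = 32 > 11, so the last convergent with denominator <= 11 is p_4/q_4 = 133/9.
The closest fraction with denominator <= 11 is either p_4/q_4 or the intermediate fraction (k*p_4 + p_3)/(k*q_4 + q_3) with the largest k >= 1 whose denominator stays <= 11; these approach x as k grows, and every other convergent or intermediate fraction in range is farther away.
Largest k: floor((11 - q_3)/q_4) = floor((11 - 5)/9) = 0.
Since k = 0, no intermediate fraction beyond p_4/q_4 has denominator <= 11, so the convergent 133/9 is the closest (its error is |473*9 - 133*32|/(32*9) = 1/288).

133/9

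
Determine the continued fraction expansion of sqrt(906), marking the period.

[30; (10, 60)]

Write x_i = (sqrt(906) + m_i)/d_i with (m_0, d_0) = (0, 1). a_0 = floor(sqrt(906)) = 30, since 30^2 = 900 <= 906 < 961 = 31^2.
Iterate m_{i+1} = d_i*a_i - m_i, d_{i+1} = (906 - m_{i+1}^2)/d_i, a_{i+1} = floor((a_0 + m_{i+1})/d_{i+1}):
  m_1 = 1*30 - 0 = 30, d_1 = (906 - 30^2)/1 = 6/1 = 6, a_1 = floor((30 + 30)/6) = 10.
  m_2 = 6*10 - 30 = 30, d_2 = (906 - 30^2)/6 = 6/6 = 1, a_2 = floor((30 + 30)/1) = 60.
  m_3 = 1*60 - 30 = 30, d_3 = (906 - 30^2)/1 = 6/1 = 6: (m_3, d_3) = (m_1, d_1) = (30, 6), so from here the quotients repeat a_1, a_2; the period length is 2.
Hence the expansion of sqrt(906) is a_0 = 30 followed by the repeating block 10, 60 (period 2).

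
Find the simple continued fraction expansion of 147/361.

[0; 2, 2, 5, 6, 2]

Run the Euclidean algorithm on 147 and 361; the successive quotients are the partial quotients a_0, a_1, ... (each step inverts the fractional part left over by the previous one):
  147 = 0*361 + 147, so a_0 = 0.
  361 = 2*147 + 67, so a_1 = 2.
  147 = 2*67 + 13, so a_2 = 2.
  67 = 5*13 + 2, so a_3 = 5.
  13 = 6*2 + 1, so a_4 = 6.
  2 = 2*1 + 0, so a_5 = 2.
The remainder reaches 0 after 6 divisions, so the expansion has 6 partial quotients, read off in order.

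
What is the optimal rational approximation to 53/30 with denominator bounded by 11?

16/9

Expand x = 53/30 as a continued fraction with the Euclidean algorithm:
  53 = 1*30 + 23, so a_0 = 1.
  30 = 1*23 + 7, so a_1 = 1.
  23 = 3*7 + 2, so a_2 = 3.
  7 = 3*2 + 1, so a_3 = 3.
  2 = 2*1 + 0, so a_4 = 2.
so x = [1; 1, 3, 3, 2].
Convergents (p_i = a_i*p_{i-1} + p_{i-2}, q_i = a_i*q_{i-1} + q_{i-2} with p_{-2}=0, p_{-1}=1, q_{-2}=1, q_{-1}=0), until the denominator exceeds 11:
  i=0: a_0=1, p_0 = 1*1 + 0 = 1, q_0 = 1*0 + 1 = 1.
  i=1: a_1=1, p_1 = 1*1 + 1 = 2, q_1 = 1*1 + 0 = 1.
  i=2: a_2=3, p_2 = 3*2 + 1 = 7, q_2 = 3*1 + 1 = 4.
  i=3: a_3=3, p_3 = 3*7 + 2 = 23, q_3 = 3*4 + 1 = 13.
q_3 = 13 > 11, so the last convergent with denominator <= 11 is p_2/q_2 = 7/4.
The closest fraction with denominator <= 11 is either p_2/q_2 or the intermediate fraction (k*p_2 + p_1)/(k*q_2 + q_1) with the largest k >= 1 whose denominator stays <= 11; these approach x as k grows, and every other convergent or intermediate fraction in range is farther away.
Largest k: floor((11 - q_1)/q_2) = floor((11 - 1)/4) = 2.
That gives (2*7 + 2)/(2*4 + 1) = 16/9.
Compare the errors: |x - 7/4| = |53*4 - 7*30|/(30*4) = 2/120, and |x - 16/9| = |53*9 - 16*30|/(30*9) = 3/270.
Cross-multiplying, 3*120 = 360 < 540 = 2*270, so 3/270 is smaller: the intermediate fraction 16/9 is closer to x than 7/4.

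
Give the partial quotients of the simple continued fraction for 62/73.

[0; 1, 5, 1, 1, 1, 3]

Run the Euclidean algorithm on 62 and 73; the successive quotients are the partial quotients a_0, a_1, ... (each step inverts the fractional part left over by the previous one):
  62 = 0*73 + 62, so a_0 = 0.
  73 = 1*62 + 11, so a_1 = 1.
  62 = 5*11 + 7, so a_2 = 5.
  11 = 1*7 + 4, so a_3 = 1.
  7 = 1*4 + 3, so a_4 = 1.
  4 = 1*3 + 1, so a_5 = 1.
  3 = 3*1 + 0, so a_6 = 3.
The remainder reaches 0 after 7 divisions, so the expansion has 7 partial quotients, read off in order.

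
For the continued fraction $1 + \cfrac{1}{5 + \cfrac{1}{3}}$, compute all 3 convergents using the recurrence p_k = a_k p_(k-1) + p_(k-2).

1/1, 6/5, 19/16

Using the convergent recurrence p_i = a_i*p_{i-1} + p_{i-2}, q_i = a_i*q_{i-1} + q_{i-2} with p_{-2}=0, p_{-1}=1, q_{-2}=1, q_{-1}=0:
  i=0: a_0=1, p_0 = 1*1 + 0 = 1, q_0 = 1*0 + 1 = 1.
  i=1: a_1=5, p_1 = 5*1 + 1 = 6, q_1 = 5*1 + 0 = 5.
  i=2: a_2=3, p_2 = 3*6 + 1 = 19, q_2 = 3*5 + 1 = 16.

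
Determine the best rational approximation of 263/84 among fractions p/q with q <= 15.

Expand x = 263/84 as a continued fraction with the Euclidean algorithm:
  263 = 3*84 + 11, so a_0 = 3.
  84 = 7*11 + 7, so a_1 = 7.
  11 = 1*7 + 4, so a_2 = 1.
  7 = 1*4 + 3, so a_3 = 1.
  4 = 1*3 + 1, so a_4 = 1.
  3 = 3*1 + 0, so a_5 = 3.
so x = [3; 7, 1, 1, 1, 3].
Convergents (p_i = a_i*p_{i-1} + p_{i-2}, q_i = a_i*q_{i-1} + q_{i-2} with p_{-2}=0, p_{-1}=1, q_{-2}=1, q_{-1}=0), until the denominator exceeds 15:
  i=0: a_0=3, p_0 = 3*1 + 0 = 3, q_0 = 3*0 + 1 = 1.
  i=1: a_1=7, p_1 = 7*3 + 1 = 22, q_1 = 7*1 + 0 = 7.
  i=2: a_2=1, p_2 = 1*22 + 3 = 25, q_2 = 1*7 + 1 = 8.
  i=3: a_3=1, p_3 = 1*25 + 22 = 47, q_3 = 1*8 + 7 = 15.
  i=4: a_4=1, p_4 = 1*47 + 25 = 72, q_4 = 1*15 + 8 = 23.
q_4 = 23 > 15, so the last convergent with denominator <= 15 is p_3/q_3 = 47/15.
The closest fraction with denominator <= 15 is either p_3/q_3 or the intermediate fraction (k*p_3 + p_2)/(k*q_3 + q_2) with the largest k >= 1 whose denominator stays <= 15; these approach x as k grows, and every other convergent or intermediate fraction in range is farther away.
Largest k: floor((15 - q_2)/q_3) = floor((15 - 8)/15) = 0.
Since k = 0, no intermediate fraction beyond p_3/q_3 has denominator <= 15, so the convergent 47/15 is the closest (its error is |263*15 - 47*84|/(84*15) = 3/1260).

47/15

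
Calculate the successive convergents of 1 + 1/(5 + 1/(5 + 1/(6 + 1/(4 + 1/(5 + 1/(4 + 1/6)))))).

1/1, 6/5, 31/26, 192/161, 799/670, 4187/3511, 17547/14714, 109469/91795

Using the convergent recurrence p_i = a_i*p_{i-1} + p_{i-2}, q_i = a_i*q_{i-1} + q_{i-2} with p_{-2}=0, p_{-1}=1, q_{-2}=1, q_{-1}=0:
  i=0: a_0=1, p_0 = 1*1 + 0 = 1, q_0 = 1*0 + 1 = 1.
  i=1: a_1=5, p_1 = 5*1 + 1 = 6, q_1 = 5*1 + 0 = 5.
  i=2: a_2=5, p_2 = 5*6 + 1 = 31, q_2 = 5*5 + 1 = 26.
  i=3: a_3=6, p_3 = 6*31 + 6 = 192, q_3 = 6*26 + 5 = 161.
  i=4: a_4=4, p_4 = 4*192 + 31 = 799, q_4 = 4*161 + 26 = 670.
  i=5: a_5=5, p_5 = 5*799 + 192 = 4187, q_5 = 5*670 + 161 = 3511.
  i=6: a_6=4, p_6 = 4*4187 + 799 = 17547, q_6 = 4*3511 + 670 = 14714.
  i=7: a_7=6, p_7 = 6*17547 + 4187 = 109469, q_7 = 6*14714 + 3511 = 91795.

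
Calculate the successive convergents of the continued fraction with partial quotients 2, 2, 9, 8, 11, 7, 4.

Using the convergent recurrence p_i = a_i*p_{i-1} + p_{i-2}, q_i = a_i*q_{i-1} + q_{i-2} with p_{-2}=0, p_{-1}=1, q_{-2}=1, q_{-1}=0:
  i=0: a_0=2, p_0 = 2*1 + 0 = 2, q_0 = 2*0 + 1 = 1.
  i=1: a_1=2, p_1 = 2*2 + 1 = 5, q_1 = 2*1 + 0 = 2.
  i=2: a_2=9, p_2 = 9*5 + 2 = 47, q_2 = 9*2 + 1 = 19.
  i=3: a_3=8, p_3 = 8*47 + 5 = 381, q_3 = 8*19 + 2 = 154.
  i=4: a_4=11, p_4 = 11*381 + 47 = 4238, q_4 = 11*154 + 19 = 1713.
  i=5: a_5=7, p_5 = 7*4238 + 381 = 30047, q_5 = 7*1713 + 154 = 12145.
  i=6: a_6=4, p_6 = 4*30047 + 4238 = 124426, q_6 = 4*12145 + 1713 = 50293.

2/1, 5/2, 47/19, 381/154, 4238/1713, 30047/12145, 124426/50293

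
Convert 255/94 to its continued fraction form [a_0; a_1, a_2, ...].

[2; 1, 2, 2, 13]

Run the Euclidean algorithm on 255 and 94; the successive quotients are the partial quotients a_0, a_1, ... (each step inverts the fractional part left over by the previous one):
  255 = 2*94 + 67, so a_0 = 2.
  94 = 1*67 + 27, so a_1 = 1.
  67 = 2*27 + 13, so a_2 = 2.
  27 = 2*13 + 1, so a_3 = 2.
  13 = 13*1 + 0, so a_4 = 13.
The remainder reaches 0 after 5 divisions, so the expansion has 5 partial quotients, read off in order.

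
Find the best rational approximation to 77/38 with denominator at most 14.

2/1

Expand x = 77/38 as a continued fraction with the Euclidean algorithm:
  77 = 2*38 + 1, so a_0 = 2.
  38 = 38*1 + 0, so a_1 = 38.
so x = [2; 38].
Convergents (p_i = a_i*p_{i-1} + p_{i-2}, q_i = a_i*q_{i-1} + q_{i-2} with p_{-2}=0, p_{-1}=1, q_{-2}=1, q_{-1}=0), until the denominator exceeds 14:
  i=0: a_0=2, p_0 = 2*1 + 0 = 2, q_0 = 2*0 + 1 = 1.
  i=1: a_1=38, p_1 = 38*2 + 1 = 77, q_1 = 38*1 + 0 = 38.
q_1 = 38 > 14, so the last convergent with denominator <= 14 is p_0/q_0 = 2/1.
The closest fraction with denominator <= 14 is either p_0/q_0 or the intermediate fraction (k*p_0 + p_{-1})/(k*q_0 + q_{-1}) with the largest k >= 1 whose denominator stays <= 14; these approach x as k grows, and every other convergent or intermediate fraction in range is farther away.
Largest k: floor((14 - q_{-1})/q_0) = floor((14 - 0)/1) = 14 (using the seeds p_{-1} = 1, q_{-1} = 0).
That gives (14*2 + 1)/(14*1 + 0) = 29/14.
Compare the errors: |x - 2/1| = |77*1 - 2*38|/(38*1) = 1/38, and |x - 29/14| = |77*14 - 29*38|/(38*14) = 24/532.
Cross-multiplying, 1*532 = 532 < 912 = 24*38, so 1/38 is smaller: the convergent 2/1 is closer to x than 29/14.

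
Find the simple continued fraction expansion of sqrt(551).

[23; (2, 8, 1, 8, 2, 46)]

Write x_i = (sqrt(551) + m_i)/d_i with (m_0, d_0) = (0, 1). a_0 = floor(sqrt(551)) = 23, since 23^2 = 529 <= 551 < 576 = 24^2.
Iterate m_{i+1} = d_i*a_i - m_i, d_{i+1} = (551 - m_{i+1}^2)/d_i, a_{i+1} = floor((a_0 + m_{i+1})/d_{i+1}):
  m_1 = 1*23 - 0 = 23, d_1 = (551 - 23^2)/1 = 22/1 = 22, a_1 = floor((23 + 23)/22) = 2.
  m_2 = 22*2 - 23 = 21, d_2 = (551 - 21^2)/22 = 110/22 = 5, a_2 = floor((23 + 21)/5) = 8.
  m_3 = 5*8 - 21 = 19, d_3 = (551 - 19^2)/5 = 190/5 = 38, a_3 = floor((23 + 19)/38) = 1.
  m_4 = 38*1 - 19 = 19, d_4 = (551 - 19^2)/38 = 190/38 = 5, a_4 = floor((23 + 19)/5) = 8.
  m_5 = 5*8 - 19 = 21, d_5 = (551 - 21^2)/5 = 110/5 = 22, a_5 = floor((23 + 21)/22) = 2.
  m_6 = 22*2 - 21 = 23, d_6 = (551 - 23^2)/22 = 22/22 = 1, a_6 = floor((23 + 23)/1) = 46.
  m_7 = 1*46 - 23 = 23, d_7 = (551 - 23^2)/1 = 22/1 = 22: (m_7, d_7) = (m_1, d_1) = (23, 22), so from here the quotients repeat a_1, ..., a_6; the period length is 6.
Hence the expansion of sqrt(551) is a_0 = 23 followed by the repeating block 2, 8, 1, 8, 2, 46 (period 6).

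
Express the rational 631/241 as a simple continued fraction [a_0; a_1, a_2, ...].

Run the Euclidean algorithm on 631 and 241; the successive quotients are the partial quotients a_0, a_1, ... (each step inverts the fractional part left over by the previous one):
  631 = 2*241 + 149, so a_0 = 2.
  241 = 1*149 + 92, so a_1 = 1.
  149 = 1*92 + 57, so a_2 = 1.
  92 = 1*57 + 35, so a_3 = 1.
  57 = 1*35 + 22, so a_4 = 1.
  35 = 1*22 + 13, so a_5 = 1.
  22 = 1*13 + 9, so a_6 = 1.
  13 = 1*9 + 4, so a_7 = 1.
  9 = 2*4 + 1, so a_8 = 2.
  4 = 4*1 + 0, so a_9 = 4.
The remainder reaches 0 after 10 divisions, so the expansion has 10 partial quotients, read off in order.

[2; 1, 1, 1, 1, 1, 1, 1, 2, 4]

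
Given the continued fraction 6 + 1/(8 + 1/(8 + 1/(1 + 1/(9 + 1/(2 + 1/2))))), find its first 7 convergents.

6/1, 49/8, 398/65, 447/73, 4421/722, 9289/1517, 22999/3756

Using the convergent recurrence p_i = a_i*p_{i-1} + p_{i-2}, q_i = a_i*q_{i-1} + q_{i-2} with p_{-2}=0, p_{-1}=1, q_{-2}=1, q_{-1}=0:
  i=0: a_0=6, p_0 = 6*1 + 0 = 6, q_0 = 6*0 + 1 = 1.
  i=1: a_1=8, p_1 = 8*6 + 1 = 49, q_1 = 8*1 + 0 = 8.
  i=2: a_2=8, p_2 = 8*49 + 6 = 398, q_2 = 8*8 + 1 = 65.
  i=3: a_3=1, p_3 = 1*398 + 49 = 447, q_3 = 1*65 + 8 = 73.
  i=4: a_4=9, p_4 = 9*447 + 398 = 4421, q_4 = 9*73 + 65 = 722.
  i=5: a_5=2, p_5 = 2*4421 + 447 = 9289, q_5 = 2*722 + 73 = 1517.
  i=6: a_6=2, p_6 = 2*9289 + 4421 = 22999, q_6 = 2*1517 + 722 = 3756.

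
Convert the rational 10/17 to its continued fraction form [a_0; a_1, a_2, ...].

Run the Euclidean algorithm on 10 and 17; the successive quotients are the partial quotients a_0, a_1, ... (each step inverts the fractional part left over by the previous one):
  10 = 0*17 + 10, so a_0 = 0.
  17 = 1*10 + 7, so a_1 = 1.
  10 = 1*7 + 3, so a_2 = 1.
  7 = 2*3 + 1, so a_3 = 2.
  3 = 3*1 + 0, so a_4 = 3.
The remainder reaches 0 after 5 divisions, so the expansion has 5 partial quotients, read off in order.

[0; 1, 1, 2, 3]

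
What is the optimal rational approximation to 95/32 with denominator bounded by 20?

Expand x = 95/32 as a continued fraction with the Euclidean algorithm:
  95 = 2*32 + 31, so a_0 = 2.
  32 = 1*31 + 1, so a_1 = 1.
  31 = 31*1 + 0, so a_2 = 31.
so x = [2; 1, 31].
Convergents (p_i = a_i*p_{i-1} + p_{i-2}, q_i = a_i*q_{i-1} + q_{i-2} with p_{-2}=0, p_{-1}=1, q_{-2}=1, q_{-1}=0), until the denominator exceeds 20:
  i=0: a_0=2, p_0 = 2*1 + 0 = 2, q_0 = 2*0 + 1 = 1.
  i=1: a_1=1, p_1 = 1*2 + 1 = 3, q_1 = 1*1 + 0 = 1.
  i=2: a_2=31, p_2 = 31*3 + 2 = 95, q_2 = 31*1 + 1 = 32.
q_2 = 32 > 20, so the last convergent with denominator <= 20 is p_1/q_1 = 3/1.
The closest fraction with denominator <= 20 is either p_1/q_1 or the intermediate fraction (k*p_1 + p_0)/(k*q_1 + q_0) with the largest k >= 1 whose denominator stays <= 20; these approach x as k grows, and every other convergent or intermediate fraction in range is farther away.
Largest k: floor((20 - q_0)/q_1) = floor((20 - 1)/1) = 19.
That gives (19*3 + 2)/(19*1 + 1) = 59/20.
Compare the errors: |x - 3/1| = |95*1 - 3*32|/(32*1) = 1/32, and |x - 59/20| = |95*20 - 59*32|/(32*20) = 12/640.
Cross-multiplying, 12*32 = 384 < 640 = 1*640, so 12/640 is smaller: the intermediate fraction 59/20 is closer to x than 3/1.

59/20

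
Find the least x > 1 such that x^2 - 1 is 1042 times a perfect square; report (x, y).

First expand sqrt(1042) as a continued fraction. With x_i = (sqrt(1042) + m_i)/d_i and (m_0, d_0) = (0, 1): a_0 = floor(sqrt(1042)) = 32, since 32^2 = 1024 <= 1042 < 1089 = 33^2.
Iterate m_{i+1} = d_i*a_i - m_i, d_{i+1} = (1042 - m_{i+1}^2)/d_i, a_{i+1} = floor((a_0 + m_{i+1})/d_{i+1}):
  m_1 = 1*32 - 0 = 32, d_1 = (1042 - 32^2)/1 = 18/1 = 18, a_1 = floor((32 + 32)/18) = 3.
  m_2 = 18*3 - 32 = 22, d_2 = (1042 - 22^2)/18 = 558/18 = 31, a_2 = floor((32 + 22)/31) = 1.
  m_3 = 31*1 - 22 = 9, d_3 = (1042 - 9^2)/31 = 961/31 = 31, a_3 = floor((32 + 9)/31) = 1.
  m_4 = 31*1 - 9 = 22, d_4 = (1042 - 22^2)/31 = 558/31 = 18, a_4 = floor((32 + 22)/18) = 3.
  m_5 = 18*3 - 22 = 32, d_5 = (1042 - 32^2)/18 = 18/18 = 1, a_5 = floor((32 + 32)/1) = 64.
  m_6 = 1*64 - 32 = 32, d_6 = (1042 - 32^2)/1 = 18/1 = 18: (m_6, d_6) = (m_1, d_1) = (32, 18), so from here the quotients repeat a_1, ..., a_5; the period length is 5.
So sqrt(1042) = [32; (3, 1, 1, 3, 64)] with period length k = 5.
k is odd, so (p_{k-1}, q_{k-1}) only solves x^2 - 1042y^2 = -1 and the fundamental solution of x^2 - 1042y^2 = 1 is (p_{2k-1}, q_{2k-1}) = (p_9, q_9); compute convergents through index 9, running through the period twice.
Convergents (p_i = a_i*p_{i-1} + p_{i-2}, q_i = a_i*q_{i-1} + q_{i-2} with p_{-2}=0, p_{-1}=1, q_{-2}=1, q_{-1}=0):
  i=0: a_0=32, p_0 = 32*1 + 0 = 32, q_0 = 32*0 + 1 = 1.
  i=1: a_1=3, p_1 = 3*32 + 1 = 97, q_1 = 3*1 + 0 = 3.
  i=2: a_2=1, p_2 = 1*97 + 32 = 129, q_2 = 1*3 + 1 = 4.
  i=3: a_3=1, p_3 = 1*129 + 97 = 226, q_3 = 1*4 + 3 = 7.
  i=4: a_4=3, p_4 = 3*226 + 129 = 807, q_4 = 3*7 + 4 = 25.
  i=5: a_5=64, p_5 = 64*807 + 226 = 51874, q_5 = 64*25 + 7 = 1607.
  i=6: a_6=3, p_6 = 3*51874 + 807 = 156429, q_6 = 3*1607 + 25 = 4846.
  i=7: a_7=1, p_7 = 1*156429 + 51874 = 208303, q_7 = 1*4846 + 1607 = 6453.
  i=8: a_8=1, p_8 = 1*208303 + 156429 = 364732, q_8 = 1*6453 + 4846 = 11299.
  i=9: a_9=3, p_9 = 3*364732 + 208303 = 1302499, q_9 = 3*11299 + 6453 = 40350.
Indeed p_4^2 - 1042*q_4^2 = 651249 - 651250 = -1, not +1.
Check: 1302499^2 - 1042*40350^2 = 1696503645001 - 1696503645000 = 1, so (x, y) = (1302499, 40350) solves the equation, and by the theorem it is the least positive solution.

(x, y) = (1302499, 40350)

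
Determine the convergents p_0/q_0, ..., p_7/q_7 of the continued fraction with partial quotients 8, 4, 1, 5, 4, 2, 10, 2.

Using the convergent recurrence p_i = a_i*p_{i-1} + p_{i-2}, q_i = a_i*q_{i-1} + q_{i-2} with p_{-2}=0, p_{-1}=1, q_{-2}=1, q_{-1}=0:
  i=0: a_0=8, p_0 = 8*1 + 0 = 8, q_0 = 8*0 + 1 = 1.
  i=1: a_1=4, p_1 = 4*8 + 1 = 33, q_1 = 4*1 + 0 = 4.
  i=2: a_2=1, p_2 = 1*33 + 8 = 41, q_2 = 1*4 + 1 = 5.
  i=3: a_3=5, p_3 = 5*41 + 33 = 238, q_3 = 5*5 + 4 = 29.
  i=4: a_4=4, p_4 = 4*238 + 41 = 993, q_4 = 4*29 + 5 = 121.
  i=5: a_5=2, p_5 = 2*993 + 238 = 2224, q_5 = 2*121 + 29 = 271.
  i=6: a_6=10, p_6 = 10*2224 + 993 = 23233, q_6 = 10*271 + 121 = 2831.
  i=7: a_7=2, p_7 = 2*23233 + 2224 = 48690, q_7 = 2*2831 + 271 = 5933.

8/1, 33/4, 41/5, 238/29, 993/121, 2224/271, 23233/2831, 48690/5933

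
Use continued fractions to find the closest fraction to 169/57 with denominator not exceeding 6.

3/1

Expand x = 169/57 as a continued fraction with the Euclidean algorithm:
  169 = 2*57 + 55, so a_0 = 2.
  57 = 1*55 + 2, so a_1 = 1.
  55 = 27*2 + 1, so a_2 = 27.
  2 = 2*1 + 0, so a_3 = 2.
so x = [2; 1, 27, 2].
Convergents (p_i = a_i*p_{i-1} + p_{i-2}, q_i = a_i*q_{i-1} + q_{i-2} with p_{-2}=0, p_{-1}=1, q_{-2}=1, q_{-1}=0), until the denominator exceeds 6:
  i=0: a_0=2, p_0 = 2*1 + 0 = 2, q_0 = 2*0 + 1 = 1.
  i=1: a_1=1, p_1 = 1*2 + 1 = 3, q_1 = 1*1 + 0 = 1.
  i=2: a_2=27, p_2 = 27*3 + 2 = 83, q_2 = 27*1 + 1 = 28.
q_2 = 28 > 6, so the last convergent with denominator <= 6 is p_1/q_1 = 3/1.
The closest fraction with denominator <= 6 is either p_1/q_1 or the intermediate fraction (k*p_1 + p_0)/(k*q_1 + q_0) with the largest k >= 1 whose denominator stays <= 6; these approach x as k grows, and every other convergent or intermediate fraction in range is farther away.
Largest k: floor((6 - q_0)/q_1) = floor((6 - 1)/1) = 5.
That gives (5*3 + 2)/(5*1 + 1) = 17/6.
Compare the errors: |x - 3/1| = |169*1 - 3*57|/(57*1) = 2/57, and |x - 17/6| = |169*6 - 17*57|/(57*6) = 45/342.
Cross-multiplying, 2*342 = 684 < 2565 = 45*57, so 2/57 is smaller: the convergent 3/1 is closer to x than 17/6.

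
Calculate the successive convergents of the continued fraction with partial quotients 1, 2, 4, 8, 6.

1/1, 3/2, 13/9, 107/74, 655/453

Using the convergent recurrence p_i = a_i*p_{i-1} + p_{i-2}, q_i = a_i*q_{i-1} + q_{i-2} with p_{-2}=0, p_{-1}=1, q_{-2}=1, q_{-1}=0:
  i=0: a_0=1, p_0 = 1*1 + 0 = 1, q_0 = 1*0 + 1 = 1.
  i=1: a_1=2, p_1 = 2*1 + 1 = 3, q_1 = 2*1 + 0 = 2.
  i=2: a_2=4, p_2 = 4*3 + 1 = 13, q_2 = 4*2 + 1 = 9.
  i=3: a_3=8, p_3 = 8*13 + 3 = 107, q_3 = 8*9 + 2 = 74.
  i=4: a_4=6, p_4 = 6*107 + 13 = 655, q_4 = 6*74 + 9 = 453.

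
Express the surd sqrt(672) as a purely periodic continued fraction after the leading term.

Write x_i = (sqrt(672) + m_i)/d_i with (m_0, d_0) = (0, 1). a_0 = floor(sqrt(672)) = 25, since 25^2 = 625 <= 672 < 676 = 26^2.
Iterate m_{i+1} = d_i*a_i - m_i, d_{i+1} = (672 - m_{i+1}^2)/d_i, a_{i+1} = floor((a_0 + m_{i+1})/d_{i+1}):
  m_1 = 1*25 - 0 = 25, d_1 = (672 - 25^2)/1 = 47/1 = 47, a_1 = floor((25 + 25)/47) = 1.
  m_2 = 47*1 - 25 = 22, d_2 = (672 - 22^2)/47 = 188/47 = 4, a_2 = floor((25 + 22)/4) = 11.
  m_3 = 4*11 - 22 = 22, d_3 = (672 - 22^2)/4 = 188/4 = 47, a_3 = floor((25 + 22)/47) = 1.
  m_4 = 47*1 - 22 = 25, d_4 = (672 - 25^2)/47 = 47/47 = 1, a_4 = floor((25 + 25)/1) = 50.
  m_5 = 1*50 - 25 = 25, d_5 = (672 - 25^2)/1 = 47/1 = 47: (m_5, d_5) = (m_1, d_1) = (25, 47), so from here the quotients repeat a_1, ..., a_4; the period length is 4.
Hence the expansion of sqrt(672) is a_0 = 25 followed by the repeating block 1, 11, 1, 50 (period 4).

[25; (1, 11, 1, 50)]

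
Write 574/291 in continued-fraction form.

[1; 1, 35, 2, 1, 2]

Run the Euclidean algorithm on 574 and 291; the successive quotients are the partial quotients a_0, a_1, ... (each step inverts the fractional part left over by the previous one):
  574 = 1*291 + 283, so a_0 = 1.
  291 = 1*283 + 8, so a_1 = 1.
  283 = 35*8 + 3, so a_2 = 35.
  8 = 2*3 + 2, so a_3 = 2.
  3 = 1*2 + 1, so a_4 = 1.
  2 = 2*1 + 0, so a_5 = 2.
The remainder reaches 0 after 6 divisions, so the expansion has 6 partial quotients, read off in order.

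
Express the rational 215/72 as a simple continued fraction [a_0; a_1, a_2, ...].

[2; 1, 71]

Run the Euclidean algorithm on 215 and 72; the successive quotients are the partial quotients a_0, a_1, ... (each step inverts the fractional part left over by the previous one):
  215 = 2*72 + 71, so a_0 = 2.
  72 = 1*71 + 1, so a_1 = 1.
  71 = 71*1 + 0, so a_2 = 71.
The remainder reaches 0 after 3 divisions, so the expansion has 3 partial quotients, read off in order.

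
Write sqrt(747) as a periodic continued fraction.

[27; (3, 54)]

Write x_i = (sqrt(747) + m_i)/d_i with (m_0, d_0) = (0, 1). a_0 = floor(sqrt(747)) = 27, since 27^2 = 729 <= 747 < 784 = 28^2.
Iterate m_{i+1} = d_i*a_i - m_i, d_{i+1} = (747 - m_{i+1}^2)/d_i, a_{i+1} = floor((a_0 + m_{i+1})/d_{i+1}):
  m_1 = 1*27 - 0 = 27, d_1 = (747 - 27^2)/1 = 18/1 = 18, a_1 = floor((27 + 27)/18) = 3.
  m_2 = 18*3 - 27 = 27, d_2 = (747 - 27^2)/18 = 18/18 = 1, a_2 = floor((27 + 27)/1) = 54.
  m_3 = 1*54 - 27 = 27, d_3 = (747 - 27^2)/1 = 18/1 = 18: (m_3, d_3) = (m_1, d_1) = (27, 18), so from here the quotients repeat a_1, a_2; the period length is 2.
Hence the expansion of sqrt(747) is a_0 = 27 followed by the repeating block 3, 54 (period 2).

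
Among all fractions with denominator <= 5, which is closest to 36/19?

9/5

Expand x = 36/19 as a continued fraction with the Euclidean algorithm:
  36 = 1*19 + 17, so a_0 = 1.
  19 = 1*17 + 2, so a_1 = 1.
  17 = 8*2 + 1, so a_2 = 8.
  2 = 2*1 + 0, so a_3 = 2.
so x = [1; 1, 8, 2].
Convergents (p_i = a_i*p_{i-1} + p_{i-2}, q_i = a_i*q_{i-1} + q_{i-2} with p_{-2}=0, p_{-1}=1, q_{-2}=1, q_{-1}=0), until the denominator exceeds 5:
  i=0: a_0=1, p_0 = 1*1 + 0 = 1, q_0 = 1*0 + 1 = 1.
  i=1: a_1=1, p_1 = 1*1 + 1 = 2, q_1 = 1*1 + 0 = 1.
  i=2: a_2=8, p_2 = 8*2 + 1 = 17, q_2 = 8*1 + 1 = 9.
q_2 = 9 > 5, so the last convergent with denominator <= 5 is p_1/q_1 = 2/1.
The closest fraction with denominator <= 5 is either p_1/q_1 or the intermediate fraction (k*p_1 + p_0)/(k*q_1 + q_0) with the largest k >= 1 whose denominator stays <= 5; these approach x as k grows, and every other convergent or intermediate fraction in range is farther away.
Largest k: floor((5 - q_0)/q_1) = floor((5 - 1)/1) = 4.
That gives (4*2 + 1)/(4*1 + 1) = 9/5.
Compare the errors: |x - 2/1| = |36*1 - 2*19|/(19*1) = 2/19, and |x - 9/5| = |36*5 - 9*19|/(19*5) = 9/95.
Cross-multiplying, 9*19 = 171 < 190 = 2*95, so 9/95 is smaller: the intermediate fraction 9/5 is closer to x than 2/1.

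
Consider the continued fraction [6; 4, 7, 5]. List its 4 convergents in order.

6/1, 25/4, 181/29, 930/149

Using the convergent recurrence p_i = a_i*p_{i-1} + p_{i-2}, q_i = a_i*q_{i-1} + q_{i-2} with p_{-2}=0, p_{-1}=1, q_{-2}=1, q_{-1}=0:
  i=0: a_0=6, p_0 = 6*1 + 0 = 6, q_0 = 6*0 + 1 = 1.
  i=1: a_1=4, p_1 = 4*6 + 1 = 25, q_1 = 4*1 + 0 = 4.
  i=2: a_2=7, p_2 = 7*25 + 6 = 181, q_2 = 7*4 + 1 = 29.
  i=3: a_3=5, p_3 = 5*181 + 25 = 930, q_3 = 5*29 + 4 = 149.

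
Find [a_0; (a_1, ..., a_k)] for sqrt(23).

[4; (1, 3, 1, 8)]

Write x_i = (sqrt(23) + m_i)/d_i with (m_0, d_0) = (0, 1). a_0 = floor(sqrt(23)) = 4, since 4^2 = 16 <= 23 < 25 = 5^2.
Iterate m_{i+1} = d_i*a_i - m_i, d_{i+1} = (23 - m_{i+1}^2)/d_i, a_{i+1} = floor((a_0 + m_{i+1})/d_{i+1}):
  m_1 = 1*4 - 0 = 4, d_1 = (23 - 4^2)/1 = 7/1 = 7, a_1 = floor((4 + 4)/7) = 1.
  m_2 = 7*1 - 4 = 3, d_2 = (23 - 3^2)/7 = 14/7 = 2, a_2 = floor((4 + 3)/2) = 3.
  m_3 = 2*3 - 3 = 3, d_3 = (23 - 3^2)/2 = 14/2 = 7, a_3 = floor((4 + 3)/7) = 1.
  m_4 = 7*1 - 3 = 4, d_4 = (23 - 4^2)/7 = 7/7 = 1, a_4 = floor((4 + 4)/1) = 8.
  m_5 = 1*8 - 4 = 4, d_5 = (23 - 4^2)/1 = 7/1 = 7: (m_5, d_5) = (m_1, d_1) = (4, 7), so from here the quotients repeat a_1, ..., a_4; the period length is 4.
Hence the expansion of sqrt(23) is a_0 = 4 followed by the repeating block 1, 3, 1, 8 (period 4).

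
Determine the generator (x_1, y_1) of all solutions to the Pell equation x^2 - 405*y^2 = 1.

(x, y) = (161, 8)

First expand sqrt(405) as a continued fraction. With x_i = (sqrt(405) + m_i)/d_i and (m_0, d_0) = (0, 1): a_0 = floor(sqrt(405)) = 20, since 20^2 = 400 <= 405 < 441 = 21^2.
Iterate m_{i+1} = d_i*a_i - m_i, d_{i+1} = (405 - m_{i+1}^2)/d_i, a_{i+1} = floor((a_0 + m_{i+1})/d_{i+1}):
  m_1 = 1*20 - 0 = 20, d_1 = (405 - 20^2)/1 = 5/1 = 5, a_1 = floor((20 + 20)/5) = 8.
  m_2 = 5*8 - 20 = 20, d_2 = (405 - 20^2)/5 = 5/5 = 1, a_2 = floor((20 + 20)/1) = 40.
  m_3 = 1*40 - 20 = 20, d_3 = (405 - 20^2)/1 = 5/1 = 5: (m_3, d_3) = (m_1, d_1) = (20, 5), so from here the quotients repeat a_1, a_2; the period length is 2.
So sqrt(405) = [20; (8, 40)] with period length k = 2.
k is even, so the fundamental solution of x^2 - 405y^2 = 1 is (p_{k-1}, q_{k-1}) = (p_1, q_1); compute convergents through index 1.
Convergents (p_i = a_i*p_{i-1} + p_{i-2}, q_i = a_i*q_{i-1} + q_{i-2} with p_{-2}=0, p_{-1}=1, q_{-2}=1, q_{-1}=0):
  i=0: a_0=20, p_0 = 20*1 + 0 = 20, q_0 = 20*0 + 1 = 1.
  i=1: a_1=8, p_1 = 8*20 + 1 = 161, q_1 = 8*1 + 0 = 8.
Check: 161^2 - 405*8^2 = 25921 - 25920 = 1, so (x, y) = (161, 8) solves the equation, and by the theorem it is the least positive solution.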